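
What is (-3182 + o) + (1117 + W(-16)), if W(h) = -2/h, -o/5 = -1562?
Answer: 45961/8 ≈ 5745.1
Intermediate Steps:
o = 7810 (o = -5*(-1562) = 7810)
(-3182 + o) + (1117 + W(-16)) = (-3182 + 7810) + (1117 - 2/(-16)) = 4628 + (1117 - 2*(-1/16)) = 4628 + (1117 + 1/8) = 4628 + 8937/8 = 45961/8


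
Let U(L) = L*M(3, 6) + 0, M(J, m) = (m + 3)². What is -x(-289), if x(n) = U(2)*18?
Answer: -2916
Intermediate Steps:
M(J, m) = (3 + m)²
U(L) = 81*L (U(L) = L*(3 + 6)² + 0 = L*9² + 0 = L*81 + 0 = 81*L + 0 = 81*L)
x(n) = 2916 (x(n) = (81*2)*18 = 162*18 = 2916)
-x(-289) = -1*2916 = -2916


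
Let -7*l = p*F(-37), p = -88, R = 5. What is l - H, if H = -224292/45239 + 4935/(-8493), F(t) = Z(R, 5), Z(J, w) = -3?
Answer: -1518167533/47184277 ≈ -32.175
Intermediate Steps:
F(t) = -3
l = -264/7 (l = -(-88)*(-3)/7 = -⅐*264 = -264/7 ≈ -37.714)
H = -37336253/6740611 (H = -224292*1/45239 + 4935*(-1/8493) = -224292/45239 - 1645/2831 = -37336253/6740611 ≈ -5.5390)
l - H = -264/7 - 1*(-37336253/6740611) = -264/7 + 37336253/6740611 = -1518167533/47184277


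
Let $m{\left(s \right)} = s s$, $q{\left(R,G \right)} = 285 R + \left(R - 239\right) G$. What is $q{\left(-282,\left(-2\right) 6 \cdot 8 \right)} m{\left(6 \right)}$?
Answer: $-1092744$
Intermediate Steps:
$q{\left(R,G \right)} = 285 R + G \left(-239 + R\right)$ ($q{\left(R,G \right)} = 285 R + \left(R - 239\right) G = 285 R + \left(-239 + R\right) G = 285 R + G \left(-239 + R\right)$)
$m{\left(s \right)} = s^{2}$
$q{\left(-282,\left(-2\right) 6 \cdot 8 \right)} m{\left(6 \right)} = \left(- 239 \left(-2\right) 6 \cdot 8 + 285 \left(-282\right) + \left(-2\right) 6 \cdot 8 \left(-282\right)\right) 6^{2} = \left(- 239 \left(\left(-12\right) 8\right) - 80370 + \left(-12\right) 8 \left(-282\right)\right) 36 = \left(\left(-239\right) \left(-96\right) - 80370 - -27072\right) 36 = \left(22944 - 80370 + 27072\right) 36 = \left(-30354\right) 36 = -1092744$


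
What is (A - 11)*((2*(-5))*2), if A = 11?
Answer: 0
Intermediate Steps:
(A - 11)*((2*(-5))*2) = (11 - 11)*((2*(-5))*2) = 0*(-10*2) = 0*(-20) = 0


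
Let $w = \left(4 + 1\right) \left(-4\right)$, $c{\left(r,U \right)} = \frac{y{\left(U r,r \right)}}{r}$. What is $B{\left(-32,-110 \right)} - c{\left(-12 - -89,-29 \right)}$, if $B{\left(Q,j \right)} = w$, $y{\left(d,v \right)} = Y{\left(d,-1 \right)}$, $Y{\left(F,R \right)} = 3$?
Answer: $- \frac{1543}{77} \approx -20.039$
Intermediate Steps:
$y{\left(d,v \right)} = 3$
$c{\left(r,U \right)} = \frac{3}{r}$
$w = -20$ ($w = 5 \left(-4\right) = -20$)
$B{\left(Q,j \right)} = -20$
$B{\left(-32,-110 \right)} - c{\left(-12 - -89,-29 \right)} = -20 - \frac{3}{-12 - -89} = -20 - \frac{3}{-12 + 89} = -20 - \frac{3}{77} = - \frac{1543}{77}$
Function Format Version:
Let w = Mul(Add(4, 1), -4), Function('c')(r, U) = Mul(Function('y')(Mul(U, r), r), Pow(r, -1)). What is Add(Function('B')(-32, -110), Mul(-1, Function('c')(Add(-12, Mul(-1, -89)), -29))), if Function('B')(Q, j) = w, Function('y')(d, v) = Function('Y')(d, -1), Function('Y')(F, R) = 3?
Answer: Rational(-1543, 77) ≈ -20.039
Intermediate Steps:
Function('y')(d, v) = 3
Function('c')(r, U) = Mul(3, Pow(r, -1))
w = -20 (w = Mul(5, -4) = -20)
Function('B')(Q, j) = -20
Add(Function('B')(-32, -110), Mul(-1, Function('c')(Add(-12, Mul(-1, -89)), -29))) = Add(-20, Mul(-1, Mul(3, Pow(Add(-12, Mul(-1, -89)), -1)))) = Add(-20, Mul(-1, Mul(3, Pow(Add(-12, 89), -1)))) = Add(-20, Mul(-1, Mul(3, Pow(77, -1)))) = Add(-20, Mul(-1, Mul(3, Rational(1, 77)))) = Add(-20, Mul(-1, Rational(3, 77))) = Add(-20, Rational(-3, 77)) = Rational(-1543, 77)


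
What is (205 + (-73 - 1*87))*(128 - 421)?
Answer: -13185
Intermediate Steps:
(205 + (-73 - 1*87))*(128 - 421) = (205 + (-73 - 87))*(-293) = (205 - 160)*(-293) = 45*(-293) = -13185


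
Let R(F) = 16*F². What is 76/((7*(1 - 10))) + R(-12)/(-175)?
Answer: -22636/1575 ≈ -14.372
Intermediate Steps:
76/((7*(1 - 10))) + R(-12)/(-175) = 76/((7*(1 - 10))) + (16*(-12)²)/(-175) = 76/((7*(-9))) + (16*144)*(-1/175) = 76/(-63) + 2304*(-1/175) = 76*(-1/63) - 2304/175 = -76/63 - 2304/175 = -22636/1575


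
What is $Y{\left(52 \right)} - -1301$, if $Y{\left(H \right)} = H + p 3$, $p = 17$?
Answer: $1404$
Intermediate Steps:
$Y{\left(H \right)} = 51 + H$ ($Y{\left(H \right)} = H + 17 \cdot 3 = H + 51 = 51 + H$)
$Y{\left(52 \right)} - -1301 = \left(51 + 52\right) - -1301 = 103 + 1301 = 1404$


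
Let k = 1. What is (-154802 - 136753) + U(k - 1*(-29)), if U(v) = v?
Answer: -291525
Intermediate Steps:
(-154802 - 136753) + U(k - 1*(-29)) = (-154802 - 136753) + (1 - 1*(-29)) = -291555 + (1 + 29) = -291555 + 30 = -291525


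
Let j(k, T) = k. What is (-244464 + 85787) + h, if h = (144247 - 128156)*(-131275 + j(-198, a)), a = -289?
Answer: -2115690720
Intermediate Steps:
h = -2115532043 (h = (144247 - 128156)*(-131275 - 198) = 16091*(-131473) = -2115532043)
(-244464 + 85787) + h = (-244464 + 85787) - 2115532043 = -158677 - 2115532043 = -2115690720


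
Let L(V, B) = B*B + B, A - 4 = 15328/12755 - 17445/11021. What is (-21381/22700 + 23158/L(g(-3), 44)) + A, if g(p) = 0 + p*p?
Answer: 908106961630061/63181875408300 ≈ 14.373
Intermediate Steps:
g(p) = p² (g(p) = 0 + p² = p²)
A = 508710333/140572855 (A = 4 + (15328/12755 - 17445/11021) = 4 - 53581087/140572855 = 508710333/140572855 ≈ 3.6188)
L(V, B) = B + B² (L(V, B) = B² + B = B + B²)
(-21381/22700 + 23158/L(g(-3), 44)) + A = (-21381/22700 + 23158/((44*(1 + 44)))) + 508710333/140572855 = (-21381*1/22700 + 23158/((44*45))) + 508710333/140572855 = (-21381/22700 + 23158/1980) + 508710333/140572855 = (-21381/22700 + 23158*(1/1980)) + 508710333/140572855 = (-21381/22700 + 11579/990) + 508710333/140572855 = 24167611/2247300 + 508710333/140572855 = 908106961630061/63181875408300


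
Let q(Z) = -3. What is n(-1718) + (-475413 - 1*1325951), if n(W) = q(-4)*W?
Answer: -1796210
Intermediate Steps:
n(W) = -3*W
n(-1718) + (-475413 - 1*1325951) = -3*(-1718) + (-475413 - 1*1325951) = 5154 + (-475413 - 1325951) = 5154 - 1801364 = -1796210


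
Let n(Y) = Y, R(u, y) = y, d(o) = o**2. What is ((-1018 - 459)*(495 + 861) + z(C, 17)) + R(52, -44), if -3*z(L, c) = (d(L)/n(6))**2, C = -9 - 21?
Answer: -2010356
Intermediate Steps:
C = -30
z(L, c) = -L**4/108 (z(L, c) = -L**4/36/3 = -L**4/108)
((-1018 - 459)*(495 + 861) + z(C, 17)) + R(52, -44) = ((-1018 - 459)*(495 + 861) - 1/108*(-30)**4) - 44 = (-1477*1356 - 1/108*810000) - 44 = (-2002812 - 7500) - 44 = -2010312 - 44 = -2010356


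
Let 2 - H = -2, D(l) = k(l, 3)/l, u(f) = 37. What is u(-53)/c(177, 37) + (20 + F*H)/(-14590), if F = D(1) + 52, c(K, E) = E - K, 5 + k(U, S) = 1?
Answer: -56951/204260 ≈ -0.27882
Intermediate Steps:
k(U, S) = -4 (k(U, S) = -5 + 1 = -4)
D(l) = -4/l
H = 4 (H = 2 - 1*(-2) = 2 + 2 = 4)
F = 48 (F = -4/1 + 52 = -4*1 + 52 = -4 + 52 = 48)
u(-53)/c(177, 37) + (20 + F*H)/(-14590) = 37/(37 - 1*177) + (20 + 48*4)/(-14590) = 37/(37 - 177) + (20 + 192)*(-1/14590) = 37/(-140) + 212*(-1/14590) = 37*(-1/140) - 106/7295 = -37/140 - 106/7295 = -56951/204260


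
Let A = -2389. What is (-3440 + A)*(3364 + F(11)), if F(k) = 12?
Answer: -19678704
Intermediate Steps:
(-3440 + A)*(3364 + F(11)) = (-3440 - 2389)*(3364 + 12) = -5829*3376 = -19678704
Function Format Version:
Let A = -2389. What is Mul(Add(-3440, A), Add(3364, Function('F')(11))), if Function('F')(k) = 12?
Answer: -19678704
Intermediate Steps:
Mul(Add(-3440, A), Add(3364, Function('F')(11))) = Mul(Add(-3440, -2389), Add(3364, 12)) = Mul(-5829, 3376) = -19678704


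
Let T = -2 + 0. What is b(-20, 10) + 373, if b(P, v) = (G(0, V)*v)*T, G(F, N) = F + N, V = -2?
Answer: 413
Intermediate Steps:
T = -2
b(P, v) = 4*v (b(P, v) = ((0 - 2)*v)*(-2) = -2*v*(-2) = 4*v)
b(-20, 10) + 373 = 4*10 + 373 = 40 + 373 = 413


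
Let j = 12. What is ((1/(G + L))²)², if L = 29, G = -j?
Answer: 1/83521 ≈ 1.1973e-5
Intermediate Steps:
G = -12 (G = -1*12 = -12)
((1/(G + L))²)² = ((1/(-12 + 29))²)² = ((1/17)²)² = (1/289)² = 1/83521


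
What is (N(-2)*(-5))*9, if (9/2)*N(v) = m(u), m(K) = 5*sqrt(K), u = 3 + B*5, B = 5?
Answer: -100*sqrt(7) ≈ -264.58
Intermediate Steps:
u = 28 (u = 3 + 5*5 = 3 + 25 = 28)
N(v) = 20*sqrt(7)/9 (N(v) = 2*(5*sqrt(28))/9 = 2*(5*(2*sqrt(7)))/9 = 2*(10*sqrt(7))/9 = 20*sqrt(7)/9)
(N(-2)*(-5))*9 = ((20*sqrt(7)/9)*(-5))*9 = -100*sqrt(7)/9*9 = -100*sqrt(7)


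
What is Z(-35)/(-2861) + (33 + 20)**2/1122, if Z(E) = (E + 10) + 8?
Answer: 8055623/3210042 ≈ 2.5095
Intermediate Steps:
Z(E) = 18 + E (Z(E) = (10 + E) + 8 = 18 + E)
Z(-35)/(-2861) + (33 + 20)**2/1122 = (18 - 35)/(-2861) + (33 + 20)**2/1122 = -17*(-1/2861) + 53**2*(1/1122) = 17/2861 + 2809*(1/1122) = 17/2861 + 2809/1122 = 8055623/3210042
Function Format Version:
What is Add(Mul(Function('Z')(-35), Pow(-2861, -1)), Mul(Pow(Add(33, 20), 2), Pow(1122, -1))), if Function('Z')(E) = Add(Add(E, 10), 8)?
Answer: Rational(8055623, 3210042) ≈ 2.5095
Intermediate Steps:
Function('Z')(E) = Add(18, E) (Function('Z')(E) = Add(Add(10, E), 8) = Add(18, E))
Add(Mul(Function('Z')(-35), Pow(-2861, -1)), Mul(Pow(Add(33, 20), 2), Pow(1122, -1))) = Add(Mul(Add(18, -35), Pow(-2861, -1)), Mul(Pow(Add(33, 20), 2), Pow(1122, -1))) = Add(Mul(-17, Rational(-1, 2861)), Mul(Pow(53, 2), Rational(1, 1122))) = Add(Rational(17, 2861), Mul(2809, Rational(1, 1122))) = Add(Rational(17, 2861), Rational(2809, 1122)) = Rational(8055623, 3210042)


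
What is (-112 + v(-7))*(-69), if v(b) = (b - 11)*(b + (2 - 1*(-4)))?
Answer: 6486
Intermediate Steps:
v(b) = (-11 + b)*(6 + b) (v(b) = (-11 + b)*(b + (2 + 4)) = (-11 + b)*(b + 6) = (-11 + b)*(6 + b))
(-112 + v(-7))*(-69) = (-112 + (-66 + (-7)**2 - 5*(-7)))*(-69) = (-112 + (-66 + 49 + 35))*(-69) = (-112 + 18)*(-69) = -94*(-69) = 6486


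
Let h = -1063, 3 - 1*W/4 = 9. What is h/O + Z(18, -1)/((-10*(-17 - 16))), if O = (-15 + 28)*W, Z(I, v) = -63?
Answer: 55189/17160 ≈ 3.2161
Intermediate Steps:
W = -24 (W = 12 - 4*9 = 12 - 36 = -24)
O = -312 (O = (-15 + 28)*(-24) = 13*(-24) = -312)
h/O + Z(18, -1)/((-10*(-17 - 16))) = -1063/(-312) - 63*(-1/(10*(-17 - 16))) = -1063*(-1/312) - 63/((-10*(-33))) = 1063/312 - 63/330 = 1063/312 - 63*1/330 = 1063/312 - 21/110 = 55189/17160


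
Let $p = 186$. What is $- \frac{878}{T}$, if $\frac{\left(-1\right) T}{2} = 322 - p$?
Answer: $\frac{439}{136} \approx 3.2279$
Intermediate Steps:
$T = -272$ ($T = - 2 \left(322 - 186\right) = \left(-2\right) 136 = -272$)
$- \frac{878}{T} = - \frac{878}{-272} = \left(-878\right) \left(- \frac{1}{272}\right) = \frac{439}{136}$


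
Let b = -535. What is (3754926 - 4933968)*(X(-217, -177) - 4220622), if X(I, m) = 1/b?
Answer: 2662315474385382/535 ≈ 4.9763e+12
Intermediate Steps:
X(I, m) = -1/535 (X(I, m) = 1/(-535) = -1/535)
(3754926 - 4933968)*(X(-217, -177) - 4220622) = (3754926 - 4933968)*(-1/535 - 4220622) = -1179042*(-2258032771/535) = 2662315474385382/535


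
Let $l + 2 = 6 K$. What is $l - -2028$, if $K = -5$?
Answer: $1996$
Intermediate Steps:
$l = -32$ ($l = -2 + 6 \left(-5\right) = -2 - 30 = -32$)
$l - -2028 = -32 - -2028 = -32 + 2028 = 1996$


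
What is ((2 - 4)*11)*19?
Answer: -418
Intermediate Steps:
((2 - 4)*11)*19 = -2*11*19 = -22*19 = -418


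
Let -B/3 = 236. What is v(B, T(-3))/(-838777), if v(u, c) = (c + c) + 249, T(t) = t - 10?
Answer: -223/838777 ≈ -0.00026586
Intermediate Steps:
B = -708 (B = -3*236 = -708)
T(t) = -10 + t
v(u, c) = 249 + 2*c (v(u, c) = 2*c + 249 = 249 + 2*c)
v(B, T(-3))/(-838777) = (249 + 2*(-10 - 3))/(-838777) = (249 + 2*(-13))*(-1/838777) = (249 - 26)*(-1/838777) = 223*(-1/838777) = -223/838777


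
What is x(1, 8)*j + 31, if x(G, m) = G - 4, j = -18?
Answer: 85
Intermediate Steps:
x(G, m) = -4 + G
x(1, 8)*j + 31 = (-4 + 1)*(-18) + 31 = -3*(-18) + 31 = 54 + 31 = 85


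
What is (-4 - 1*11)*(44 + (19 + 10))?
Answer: -1095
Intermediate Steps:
(-4 - 1*11)*(44 + (19 + 10)) = (-4 - 11)*(44 + 29) = -15*73 = -1095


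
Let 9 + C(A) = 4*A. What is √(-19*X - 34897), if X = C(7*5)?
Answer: 3*I*√4154 ≈ 193.35*I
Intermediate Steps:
C(A) = -9 + 4*A
X = 131 (X = -9 + 4*(7*5) = -9 + 4*35 = -9 + 140 = 131)
√(-19*X - 34897) = √(-19*131 - 34897) = √(-2489 - 34897) = √(-37386) = 3*I*√4154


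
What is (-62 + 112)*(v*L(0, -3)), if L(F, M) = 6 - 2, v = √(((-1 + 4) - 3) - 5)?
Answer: 200*I*√5 ≈ 447.21*I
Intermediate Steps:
v = I*√5 (v = √((3 - 3) - 5) = √(0 - 5) = √(-5) = I*√5 ≈ 2.2361*I)
L(F, M) = 4
(-62 + 112)*(v*L(0, -3)) = (-62 + 112)*((I*√5)*4) = 50*(4*I*√5) = 200*I*√5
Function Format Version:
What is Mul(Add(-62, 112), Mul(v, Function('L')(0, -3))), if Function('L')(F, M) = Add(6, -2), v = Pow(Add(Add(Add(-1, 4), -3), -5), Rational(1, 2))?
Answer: Mul(200, I, Pow(5, Rational(1, 2))) ≈ Mul(447.21, I)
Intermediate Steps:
v = Mul(I, Pow(5, Rational(1, 2))) (v = Pow(Add(Add(3, -3), -5), Rational(1, 2)) = Pow(Add(0, -5), Rational(1, 2)) = Pow(-5, Rational(1, 2)) = Mul(I, Pow(5, Rational(1, 2))) ≈ Mul(2.2361, I))
Function('L')(F, M) = 4
Mul(Add(-62, 112), Mul(v, Function('L')(0, -3))) = Mul(Add(-62, 112), Mul(Mul(I, Pow(5, Rational(1, 2))), 4)) = Mul(50, Mul(4, I, Pow(5, Rational(1, 2)))) = Mul(200, I, Pow(5, Rational(1, 2)))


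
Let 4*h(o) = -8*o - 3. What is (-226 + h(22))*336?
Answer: -90972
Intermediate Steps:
h(o) = -¾ - 2*o (h(o) = (-8*o - 3)/4 = (-3 - 8*o)/4 = -¾ - 2*o)
(-226 + h(22))*336 = (-226 + (-¾ - 2*22))*336 = (-226 + (-¾ - 44))*336 = (-226 - 179/4)*336 = -1083/4*336 = -90972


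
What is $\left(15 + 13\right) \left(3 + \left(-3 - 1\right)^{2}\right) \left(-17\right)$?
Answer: $-9044$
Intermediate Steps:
$\left(15 + 13\right) \left(3 + \left(-3 - 1\right)^{2}\right) \left(-17\right) = 28 \left(3 + \left(-4\right)^{2}\right) \left(-17\right) = 28 \left(3 + 16\right) \left(-17\right) = 28 \cdot 19 \left(-17\right) = 532 \left(-17\right) = -9044$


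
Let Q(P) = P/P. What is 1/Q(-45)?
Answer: 1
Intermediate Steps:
Q(P) = 1
1/Q(-45) = 1/1 = 1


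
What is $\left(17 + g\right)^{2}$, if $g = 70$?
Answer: $7569$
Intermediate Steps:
$\left(17 + g\right)^{2} = \left(17 + 70\right)^{2} = 87^{2} = 7569$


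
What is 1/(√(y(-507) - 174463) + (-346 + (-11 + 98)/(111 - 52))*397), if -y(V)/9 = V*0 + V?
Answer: -476119321/65122570114661 - 34810*I*√1699/65122570114661 ≈ -7.3111e-6 - 2.2033e-8*I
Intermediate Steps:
y(V) = -9*V (y(V) = -9*(V*0 + V) = -9*(0 + V) = -9*V)
1/(√(y(-507) - 174463) + (-346 + (-11 + 98)/(111 - 52))*397) = 1/(√(-9*(-507) - 174463) + (-346 + (-11 + 98)/(111 - 52))*397) = 1/(√(4563 - 174463) + (-346 + 87/59)*397) = 1/(√(-169900) + (-346 + 87*(1/59))*397) = 1/(10*I*√1699 + (-346 + 87/59)*397) = 1/(10*I*√1699 - 20327/59*397) = 1/(10*I*√1699 - 8069819/59) = 1/(-8069819/59 + 10*I*√1699)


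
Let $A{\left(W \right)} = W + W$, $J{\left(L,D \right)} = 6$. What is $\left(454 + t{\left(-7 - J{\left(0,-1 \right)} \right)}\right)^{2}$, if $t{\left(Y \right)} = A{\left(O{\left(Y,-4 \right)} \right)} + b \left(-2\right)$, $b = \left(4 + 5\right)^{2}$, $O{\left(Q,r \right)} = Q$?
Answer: $70756$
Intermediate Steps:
$A{\left(W \right)} = 2 W$
$b = 81$ ($b = 9^{2} = 81$)
$t{\left(Y \right)} = -162 + 2 Y$ ($t{\left(Y \right)} = 2 Y + 81 \left(-2\right) = 2 Y - 162 = -162 + 2 Y$)
$\left(454 + t{\left(-7 - J{\left(0,-1 \right)} \right)}\right)^{2} = \left(454 - \left(162 - 2 \left(-7 - 6\right)\right)\right)^{2} = \left(454 + \left(-162 + 2 \left(-13\right)\right)\right)^{2} = \left(454 - 188\right)^{2} = 266^{2} = 70756$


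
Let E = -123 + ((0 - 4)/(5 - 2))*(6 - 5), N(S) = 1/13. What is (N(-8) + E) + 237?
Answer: 4397/39 ≈ 112.74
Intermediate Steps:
N(S) = 1/13
E = -373/3 (E = -123 - 4/3*1 = -123 - 4/3 = -373/3 ≈ -124.33)
(N(-8) + E) + 237 = (1/13 - 373/3) + 237 = -4846/39 + 237 = 4397/39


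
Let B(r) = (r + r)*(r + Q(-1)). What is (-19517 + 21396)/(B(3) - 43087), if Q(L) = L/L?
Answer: -1879/43063 ≈ -0.043634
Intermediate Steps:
Q(L) = 1
B(r) = 2*r*(1 + r) (B(r) = (r + r)*(r + 1) = (2*r)*(1 + r) = 2*r*(1 + r))
(-19517 + 21396)/(B(3) - 43087) = (-19517 + 21396)/(2*3*(1 + 3) - 43087) = 1879/(2*3*4 - 43087) = 1879/(24 - 43087) = 1879/(-43063) = 1879*(-1/43063) = -1879/43063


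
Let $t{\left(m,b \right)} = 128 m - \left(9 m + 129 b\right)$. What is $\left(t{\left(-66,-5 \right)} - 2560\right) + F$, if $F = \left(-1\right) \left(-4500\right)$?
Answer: $-5269$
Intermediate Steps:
$t{\left(m,b \right)} = - 129 b + 119 m$ ($t{\left(m,b \right)} = 128 m - \left(9 m + 129 b\right) = - 129 b + 119 m$)
$F = 4500$
$\left(t{\left(-66,-5 \right)} - 2560\right) + F = \left(\left(\left(-129\right) \left(-5\right) + 119 \left(-66\right)\right) - 2560\right) + 4500 = \left(\left(645 - 7854\right) - 2560\right) + 4500 = \left(-7209 - 2560\right) + 4500 = -9769 + 4500 = -5269$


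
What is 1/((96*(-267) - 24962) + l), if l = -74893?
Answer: -1/125487 ≈ -7.9689e-6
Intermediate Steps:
1/((96*(-267) - 24962) + l) = 1/((96*(-267) - 24962) - 74893) = 1/((-25632 - 24962) - 74893) = 1/(-50594 - 74893) = 1/(-125487) = -1/125487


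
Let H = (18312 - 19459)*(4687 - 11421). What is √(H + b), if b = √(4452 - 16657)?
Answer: √(7723898 + I*√12205) ≈ 2779.2 + 0.02*I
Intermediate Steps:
H = 7723898 (H = -1147*(-6734) = 7723898)
b = I*√12205 (b = √(-12205) = I*√12205 ≈ 110.48*I)
√(H + b) = √(7723898 + I*√12205)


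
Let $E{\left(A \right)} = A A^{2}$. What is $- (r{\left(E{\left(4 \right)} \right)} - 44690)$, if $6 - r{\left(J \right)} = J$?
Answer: $44748$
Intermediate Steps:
$E{\left(A \right)} = A^{3}$
$r{\left(J \right)} = 6 - J$
$- (r{\left(E{\left(4 \right)} \right)} - 44690) = - (\left(6 - 4^{3}\right) - 44690) = - (\left(6 - 64\right) - 44690) = - (-58 - 44690) = \left(-1\right) \left(-44748\right) = 44748$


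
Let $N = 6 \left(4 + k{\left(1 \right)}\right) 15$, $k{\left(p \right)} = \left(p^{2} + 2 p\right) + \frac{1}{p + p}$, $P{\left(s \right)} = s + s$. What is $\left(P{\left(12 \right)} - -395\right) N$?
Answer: $282825$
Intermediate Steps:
$P{\left(s \right)} = 2 s$
$k{\left(p \right)} = p^{2} + \frac{1}{2 p} + 2 p$ ($k{\left(p \right)} = \left(p^{2} + 2 p\right) + \frac{1}{2 p} = p^{2} + \frac{1}{2 p} + 2 p$)
$N = 675$ ($N = 6 \left(4 + \left(1^{2} + \frac{1}{2 \cdot 1} + 2 \cdot 1\right)\right) 15 = 6 \left(4 + \left(1 + \frac{1}{2} \cdot 1 + 2\right)\right) 15 = 6 \left(4 + \left(1 + \frac{1}{2} + 2\right)\right) 15 = 6 \left(4 + \frac{7}{2}\right) 15 = 6 \cdot \frac{15}{2} \cdot 15 = 45 \cdot 15 = 675$)
$\left(P{\left(12 \right)} - -395\right) N = \left(2 \cdot 12 - -395\right) 675 = \left(24 + 395\right) 675 = 419 \cdot 675 = 282825$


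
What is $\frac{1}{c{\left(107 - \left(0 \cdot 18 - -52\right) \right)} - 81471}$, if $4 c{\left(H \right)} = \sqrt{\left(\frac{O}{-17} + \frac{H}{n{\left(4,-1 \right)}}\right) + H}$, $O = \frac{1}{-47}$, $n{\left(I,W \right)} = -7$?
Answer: $- \frac{7290676848}{593978733219731} - \frac{4 \sqrt{1474745461}}{593978733219731} \approx -1.2275 \cdot 10^{-5}$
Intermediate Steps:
$O = - \frac{1}{47} \approx -0.021277$
$c{\left(H \right)} = \frac{\sqrt{\frac{1}{799} + \frac{6 H}{7}}}{4}$ ($c{\left(H \right)} = \frac{\sqrt{\left(- \frac{1}{47 \left(-17\right)} + \frac{H}{-7}\right) + H}}{4} = \frac{\sqrt{\left(\left(- \frac{1}{47}\right) \left(- \frac{1}{17}\right) + H \left(- \frac{1}{7}\right)\right) + H}}{4} = \frac{\sqrt{\left(\frac{1}{799} - \frac{H}{7}\right) + H}}{4} = \frac{\sqrt{\frac{1}{799} + \frac{6 H}{7}}}{4}$)
$\frac{1}{c{\left(107 - \left(0 \cdot 18 - -52\right) \right)} - 81471} = \frac{1}{\frac{\sqrt{39151 + 26812842 \left(107 - \left(0 \cdot 18 - -52\right)\right)}}{22372} - 81471} = \frac{1}{\frac{\sqrt{39151 + 26812842 \left(107 - \left(0 + 52\right)\right)}}{22372} - 81471} = \frac{1}{\frac{\sqrt{39151 + 26812842 \left(107 - 52\right)}}{22372} - 81471} = \frac{1}{\frac{\sqrt{39151 + 26812842 \cdot 55}}{22372} - 81471} = \frac{1}{\frac{\sqrt{39151 + 1474706310}}{22372} - 81471} = \frac{1}{\frac{\sqrt{1474745461}}{22372} - 81471} = \frac{1}{-81471 + \frac{\sqrt{1474745461}}{22372}}$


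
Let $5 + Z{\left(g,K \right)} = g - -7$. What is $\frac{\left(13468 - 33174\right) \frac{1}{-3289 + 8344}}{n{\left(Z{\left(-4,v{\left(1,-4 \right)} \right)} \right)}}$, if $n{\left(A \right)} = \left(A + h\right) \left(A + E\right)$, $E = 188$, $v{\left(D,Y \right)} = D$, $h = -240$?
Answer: $\frac{9853}{113767830} \approx 8.6606 \cdot 10^{-5}$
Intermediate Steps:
$Z{\left(g,K \right)} = 2 + g$ ($Z{\left(g,K \right)} = -5 + \left(g - -7\right) = -5 + \left(g + 7\right) = -5 + \left(7 + g\right) = 2 + g$)
$n{\left(A \right)} = \left(-240 + A\right) \left(188 + A\right)$ ($n{\left(A \right)} = \left(A - 240\right) \left(A + 188\right) = \left(-240 + A\right) \left(188 + A\right)$)
$\frac{\left(13468 - 33174\right) \frac{1}{-3289 + 8344}}{n{\left(Z{\left(-4,v{\left(1,-4 \right)} \right)} \right)}} = \frac{\left(13468 - 33174\right) \frac{1}{-3289 + 8344}}{-45120 + \left(2 - 4\right)^{2} - 52 \left(2 - 4\right)} = \frac{\left(-19706\right) \frac{1}{5055}}{-45120 + \left(-2\right)^{2} - -104} = \frac{\left(-19706\right) \frac{1}{5055}}{-45120 + 4 + 104} = - \frac{19706}{5055 \left(-45012\right)} = \left(- \frac{19706}{5055}\right) \left(- \frac{1}{45012}\right) = \frac{9853}{113767830}$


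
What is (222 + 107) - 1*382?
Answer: -53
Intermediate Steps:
(222 + 107) - 1*382 = 329 - 382 = -53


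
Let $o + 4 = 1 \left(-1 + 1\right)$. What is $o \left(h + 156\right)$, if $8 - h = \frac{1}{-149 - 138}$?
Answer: $- \frac{188276}{287} \approx -656.01$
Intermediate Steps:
$h = \frac{2297}{287}$ ($h = 8 - \frac{1}{-149 - 138} = 8 - \frac{1}{-287} = 8 - - \frac{1}{287} = 8 + \frac{1}{287} = \frac{2297}{287} \approx 8.0035$)
$o = -4$ ($o = -4 + 1 \left(-1 + 1\right) = -4 + 1 \cdot 0 = -4 + 0 = -4$)
$o \left(h + 156\right) = - 4 \left(\frac{2297}{287} + 156\right) = \left(-4\right) \frac{47069}{287} = - \frac{188276}{287}$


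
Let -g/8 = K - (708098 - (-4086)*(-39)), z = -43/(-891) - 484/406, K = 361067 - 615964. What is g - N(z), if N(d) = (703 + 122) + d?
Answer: 1162706655412/180873 ≈ 6.4283e+6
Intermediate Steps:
K = -254897
z = -206893/180873 (z = -43*(-1/891) - 484*1/406 = 43/891 - 242/203 = -206893/180873 ≈ -1.1439)
N(d) = 825 + d
g = 6429128 (g = -8*(-254897 - (708098 - (-4086)*(-39))) = -8*(-254897 - (708098 - 1*159354)) = -8*(-254897 - (708098 - 159354)) = -8*(-254897 - 1*548744) = -8*(-254897 - 548744) = -8*(-803641) = 6429128)
g - N(z) = 6429128 - (825 - 206893/180873) = 6429128 - 1*149013332/180873 = 6429128 - 149013332/180873 = 1162706655412/180873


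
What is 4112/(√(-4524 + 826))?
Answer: -2056*I*√2/43 ≈ -67.619*I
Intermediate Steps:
4112/(√(-4524 + 826)) = 4112/(√(-3698)) = 4112/((43*I*√2)) = 4112*(-I*√2/86) = -2056*I*√2/43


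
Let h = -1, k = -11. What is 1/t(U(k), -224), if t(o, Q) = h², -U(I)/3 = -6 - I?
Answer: 1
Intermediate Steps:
U(I) = 18 + 3*I (U(I) = -3*(-6 - I) = 18 + 3*I)
t(o, Q) = 1 (t(o, Q) = (-1)² = 1)
1/t(U(k), -224) = 1/1 = 1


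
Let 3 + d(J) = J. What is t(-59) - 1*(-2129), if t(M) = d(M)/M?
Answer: 125673/59 ≈ 2130.1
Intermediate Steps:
d(J) = -3 + J
t(M) = (-3 + M)/M
t(-59) - 1*(-2129) = (-3 - 59)/(-59) - 1*(-2129) = -1/59*(-62) + 2129 = 62/59 + 2129 = 125673/59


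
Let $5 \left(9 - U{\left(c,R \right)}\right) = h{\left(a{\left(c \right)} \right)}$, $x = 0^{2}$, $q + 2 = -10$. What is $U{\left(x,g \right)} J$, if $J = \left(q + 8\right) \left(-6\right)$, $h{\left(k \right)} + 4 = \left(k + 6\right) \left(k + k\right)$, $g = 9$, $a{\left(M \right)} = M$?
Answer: $\frac{1176}{5} \approx 235.2$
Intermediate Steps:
$q = -12$ ($q = -2 - 10 = -12$)
$h{\left(k \right)} = -4 + 2 k \left(6 + k\right)$ ($h{\left(k \right)} = -4 + \left(k + 6\right) \left(k + k\right) = -4 + \left(6 + k\right) 2 k = -4 + 2 k \left(6 + k\right)$)
$x = 0$
$U{\left(c,R \right)} = \frac{49}{5} - \frac{12 c}{5} - \frac{2 c^{2}}{5}$ ($U{\left(c,R \right)} = 9 - \frac{-4 + 2 c^{2} + 12 c}{5} = 9 - \left(- \frac{4}{5} + \frac{2 c^{2}}{5} + \frac{12 c}{5}\right) = \frac{49}{5} - \frac{12 c}{5} - \frac{2 c^{2}}{5}$)
$J = 24$ ($J = \left(-12 + 8\right) \left(-6\right) = \left(-4\right) \left(-6\right) = 24$)
$U{\left(x,g \right)} J = \left(\frac{49}{5} - 0 - \frac{2 \cdot 0^{2}}{5}\right) 24 = \left(\frac{49}{5} + 0 - 0\right) 24 = \left(\frac{49}{5} + 0 + 0\right) 24 = \frac{49}{5} \cdot 24 = \frac{1176}{5}$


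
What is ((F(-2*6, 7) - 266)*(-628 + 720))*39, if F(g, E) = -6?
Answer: -975936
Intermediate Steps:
((F(-2*6, 7) - 266)*(-628 + 720))*39 = ((-6 - 266)*(-628 + 720))*39 = -272*92*39 = -25024*39 = -975936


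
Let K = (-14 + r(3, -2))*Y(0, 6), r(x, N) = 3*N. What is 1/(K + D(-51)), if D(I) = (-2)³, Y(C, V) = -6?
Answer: 1/112 ≈ 0.0089286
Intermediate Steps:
D(I) = -8
K = 120 (K = (-14 + 3*(-2))*(-6) = (-14 - 6)*(-6) = -20*(-6) = 120)
1/(K + D(-51)) = 1/(120 - 8) = 1/112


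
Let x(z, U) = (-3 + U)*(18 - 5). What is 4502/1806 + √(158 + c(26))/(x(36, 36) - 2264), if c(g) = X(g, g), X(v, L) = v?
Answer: 2251/903 - 2*√46/1835 ≈ 2.4854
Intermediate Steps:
c(g) = g
x(z, U) = -39 + 13*U (x(z, U) = (-3 + U)*13 = -39 + 13*U)
4502/1806 + √(158 + c(26))/(x(36, 36) - 2264) = 4502/1806 + √(158 + 26)/((-39 + 13*36) - 2264) = 4502*(1/1806) + √184/((-39 + 468) - 2264) = 2251/903 + (2*√46)/(429 - 2264) = 2251/903 + (2*√46)/(-1835) = 2251/903 + (2*√46)*(-1/1835) = 2251/903 - 2*√46/1835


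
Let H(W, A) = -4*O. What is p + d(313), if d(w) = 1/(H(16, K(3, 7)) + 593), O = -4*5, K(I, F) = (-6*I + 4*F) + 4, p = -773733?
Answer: -520722308/673 ≈ -7.7373e+5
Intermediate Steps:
K(I, F) = 4 - 6*I + 4*F
O = -20
H(W, A) = 80 (H(W, A) = -4*(-20) = 80)
d(w) = 1/673 (d(w) = 1/(80 + 593) = 1/673)
p + d(313) = -773733 + 1/673 = -520722308/673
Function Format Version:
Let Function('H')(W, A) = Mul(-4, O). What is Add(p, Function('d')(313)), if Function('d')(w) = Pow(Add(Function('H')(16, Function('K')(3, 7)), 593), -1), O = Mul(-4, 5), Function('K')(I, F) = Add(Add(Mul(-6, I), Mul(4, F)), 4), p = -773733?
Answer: Rational(-520722308, 673) ≈ -7.7373e+5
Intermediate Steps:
Function('K')(I, F) = Add(4, Mul(-6, I), Mul(4, F))
O = -20
Function('H')(W, A) = 80 (Function('H')(W, A) = Mul(-4, -20) = 80)
Function('d')(w) = Rational(1, 673) (Function('d')(w) = Pow(Add(80, 593), -1) = Pow(673, -1) = Rational(1, 673))
Add(p, Function('d')(313)) = Add(-773733, Rational(1, 673)) = Rational(-520722308, 673)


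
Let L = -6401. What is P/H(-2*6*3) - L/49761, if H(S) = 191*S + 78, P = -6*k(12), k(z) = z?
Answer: 7849465/56379213 ≈ 0.13923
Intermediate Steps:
P = -72 (P = -6*12 = -72)
H(S) = 78 + 191*S
P/H(-2*6*3) - L/49761 = -72/(78 + 191*(-2*6*3)) - 1*(-6401)/49761 = -72/(78 + 191*(-12*3)) + 6401*(1/49761) = -72/(78 + 191*(-36)) + 6401/49761 = -72/(78 - 6876) + 6401/49761 = -72/(-6798) + 6401/49761 = -72*(-1/6798) + 6401/49761 = 12/1133 + 6401/49761 = 7849465/56379213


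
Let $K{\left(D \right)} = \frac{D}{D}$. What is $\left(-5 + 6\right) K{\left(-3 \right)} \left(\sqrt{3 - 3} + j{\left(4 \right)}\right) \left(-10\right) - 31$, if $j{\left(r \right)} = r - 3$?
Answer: $-41$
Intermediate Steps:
$K{\left(D \right)} = 1$
$j{\left(r \right)} = -3 + r$
$\left(-5 + 6\right) K{\left(-3 \right)} \left(\sqrt{3 - 3} + j{\left(4 \right)}\right) \left(-10\right) - 31 = \left(-5 + 6\right) 1 \left(\sqrt{3 - 3} + \left(-3 + 4\right)\right) \left(-10\right) - 31 = 1 \cdot 1 \left(\sqrt{0} + 1\right) \left(-10\right) - 31 = 1 \left(0 + 1\right) \left(-10\right) - 31 = 1 \cdot 1 \left(-10\right) - 31 = 1 \left(-10\right) - 31 = -10 - 31 = -41$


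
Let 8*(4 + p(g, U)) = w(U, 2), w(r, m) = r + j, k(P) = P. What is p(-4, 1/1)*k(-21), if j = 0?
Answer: 651/8 ≈ 81.375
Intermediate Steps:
w(r, m) = r (w(r, m) = r + 0 = r)
p(g, U) = -4 + U/8
p(-4, 1/1)*k(-21) = (-4 + (⅛)/1)*(-21) = (-4 + (⅛)*1)*(-21) = (-4 + ⅛)*(-21) = -31/8*(-21) = 651/8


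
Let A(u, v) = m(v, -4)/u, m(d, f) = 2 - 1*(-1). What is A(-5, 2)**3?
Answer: -27/125 ≈ -0.21600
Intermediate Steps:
m(d, f) = 3 (m(d, f) = 2 + 1 = 3)
A(u, v) = 3/u
A(-5, 2)**3 = (3/(-5))**3 = (3*(-1/5))**3 = (-3/5)**3 = -27/125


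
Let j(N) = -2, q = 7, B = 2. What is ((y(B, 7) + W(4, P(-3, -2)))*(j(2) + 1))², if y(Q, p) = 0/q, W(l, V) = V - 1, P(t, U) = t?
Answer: 16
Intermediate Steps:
W(l, V) = -1 + V
y(Q, p) = 0 (y(Q, p) = 0/7 = 0*(⅐) = 0)
((y(B, 7) + W(4, P(-3, -2)))*(j(2) + 1))² = ((0 + (-1 - 3))*(-2 + 1))² = ((0 - 4)*(-1))² = (-4*(-1))² = 4² = 16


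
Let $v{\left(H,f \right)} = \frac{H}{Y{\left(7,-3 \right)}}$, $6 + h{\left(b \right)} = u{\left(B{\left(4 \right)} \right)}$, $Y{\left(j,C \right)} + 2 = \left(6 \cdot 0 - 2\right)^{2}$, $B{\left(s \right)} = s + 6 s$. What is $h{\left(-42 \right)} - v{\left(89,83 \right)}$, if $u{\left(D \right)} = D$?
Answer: $- \frac{45}{2} \approx -22.5$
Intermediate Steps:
$B{\left(s \right)} = 7 s$
$Y{\left(j,C \right)} = 2$ ($Y{\left(j,C \right)} = -2 + \left(6 \cdot 0 - 2\right)^{2} = -2 + \left(0 - 2\right)^{2} = -2 + \left(-2\right)^{2} = -2 + 4 = 2$)
$h{\left(b \right)} = 22$ ($h{\left(b \right)} = -6 + 7 \cdot 4 = -6 + 28 = 22$)
$v{\left(H,f \right)} = \frac{H}{2}$
$h{\left(-42 \right)} - v{\left(89,83 \right)} = 22 - \frac{1}{2} \cdot 89 = 22 - \frac{89}{2} = - \frac{45}{2}$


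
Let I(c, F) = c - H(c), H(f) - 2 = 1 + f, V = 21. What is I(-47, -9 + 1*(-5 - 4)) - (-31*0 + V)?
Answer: -24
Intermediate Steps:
H(f) = 3 + f (H(f) = 2 + (1 + f) = 3 + f)
I(c, F) = -3 (I(c, F) = c - (3 + c) = c + (-3 - c) = -3)
I(-47, -9 + 1*(-5 - 4)) - (-31*0 + V) = -3 - (-31*0 + 21) = -3 - (0 + 21) = -3 - 1*21 = -3 - 21 = -24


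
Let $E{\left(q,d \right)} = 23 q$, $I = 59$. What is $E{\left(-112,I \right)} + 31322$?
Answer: $28746$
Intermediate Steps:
$E{\left(-112,I \right)} + 31322 = 23 \left(-112\right) + 31322 = -2576 + 31322 = 28746$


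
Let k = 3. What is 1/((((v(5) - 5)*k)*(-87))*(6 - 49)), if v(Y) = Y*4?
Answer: 1/168345 ≈ 5.9402e-6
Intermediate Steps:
v(Y) = 4*Y
1/((((v(5) - 5)*k)*(-87))*(6 - 49)) = 1/((((4*5 - 5)*3)*(-87))*(6 - 49)) = 1/((((20 - 5)*3)*(-87))*(-43)) = 1/(((15*3)*(-87))*(-43)) = 1/((45*(-87))*(-43)) = 1/(-3915*(-43)) = 1/168345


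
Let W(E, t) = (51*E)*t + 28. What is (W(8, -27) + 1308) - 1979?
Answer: -11659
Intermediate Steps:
W(E, t) = 28 + 51*E*t (W(E, t) = 51*E*t + 28 = 28 + 51*E*t)
(W(8, -27) + 1308) - 1979 = ((28 + 51*8*(-27)) + 1308) - 1979 = ((28 - 11016) + 1308) - 1979 = (-10988 + 1308) - 1979 = -9680 - 1979 = -11659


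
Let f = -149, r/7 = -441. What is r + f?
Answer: -3236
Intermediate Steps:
r = -3087 (r = 7*(-441) = -3087)
r + f = -3087 - 149 = -3236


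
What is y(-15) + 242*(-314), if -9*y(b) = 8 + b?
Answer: -683885/9 ≈ -75987.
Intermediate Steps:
y(b) = -8/9 - b/9 (y(b) = -(8 + b)/9 = -8/9 - b/9)
y(-15) + 242*(-314) = (-8/9 - ⅑*(-15)) + 242*(-314) = (-8/9 + 5/3) - 75988 = 7/9 - 75988 = -683885/9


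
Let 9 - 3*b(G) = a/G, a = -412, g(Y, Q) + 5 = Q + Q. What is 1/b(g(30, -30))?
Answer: 195/173 ≈ 1.1272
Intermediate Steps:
g(Y, Q) = -5 + 2*Q (g(Y, Q) = -5 + (Q + Q) = -5 + 2*Q)
b(G) = 3 + 412/(3*G) (b(G) = 3 - (-412)/(3*G) = 3 + 412/(3*G))
1/b(g(30, -30)) = 1/(3 + 412/(3*(-5 + 2*(-30)))) = 1/(3 + 412/(3*(-5 - 60))) = 1/(3 + (412/3)/(-65)) = 1/(3 + (412/3)*(-1/65)) = 1/(3 - 412/195) = 1/(173/195) = 195/173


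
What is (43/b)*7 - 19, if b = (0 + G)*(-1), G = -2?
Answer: 263/2 ≈ 131.50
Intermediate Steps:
b = 2 (b = (0 - 2)*(-1) = -2*(-1) = 2)
(43/b)*7 - 19 = (43/2)*7 - 19 = 301/2 - 19 = 263/2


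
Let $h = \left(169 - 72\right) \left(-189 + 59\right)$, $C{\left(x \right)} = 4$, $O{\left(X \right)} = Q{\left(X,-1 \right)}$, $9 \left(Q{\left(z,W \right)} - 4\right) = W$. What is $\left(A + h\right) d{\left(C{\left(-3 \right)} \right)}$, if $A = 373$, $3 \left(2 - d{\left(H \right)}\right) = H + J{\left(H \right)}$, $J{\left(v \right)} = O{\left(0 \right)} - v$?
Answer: $- \frac{77501}{9} \approx -8611.2$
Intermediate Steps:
$Q{\left(z,W \right)} = 4 + \frac{W}{9}$
$O{\left(X \right)} = \frac{35}{9}$ ($O{\left(X \right)} = 4 + \frac{1}{9} \left(-1\right) = 4 - \frac{1}{9} = \frac{35}{9}$)
$J{\left(v \right)} = \frac{35}{9} - v$
$d{\left(H \right)} = \frac{19}{27}$ ($d{\left(H \right)} = 2 - \frac{H - \left(- \frac{35}{9} + H\right)}{3} = 2 - \frac{35}{27} = \frac{19}{27}$)
$h = -12610$ ($h = 97 \left(-130\right) = -12610$)
$\left(A + h\right) d{\left(C{\left(-3 \right)} \right)} = \left(373 - 12610\right) \frac{19}{27} = \left(-12237\right) \frac{19}{27} = - \frac{77501}{9}$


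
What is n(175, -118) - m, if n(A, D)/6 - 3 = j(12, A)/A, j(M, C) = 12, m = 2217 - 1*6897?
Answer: 822222/175 ≈ 4698.4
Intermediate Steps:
m = -4680 (m = 2217 - 6897 = -4680)
n(A, D) = 18 + 72/A (n(A, D) = 18 + 6*(12/A) = 18 + 72/A)
n(175, -118) - m = (18 + 72/175) - 1*(-4680) = (18 + 72*(1/175)) + 4680 = (18 + 72/175) + 4680 = 3222/175 + 4680 = 822222/175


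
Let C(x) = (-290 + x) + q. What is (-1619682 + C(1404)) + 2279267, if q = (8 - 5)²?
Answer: 660708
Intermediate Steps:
q = 9 (q = 3² = 9)
C(x) = -281 + x (C(x) = (-290 + x) + 9 = -281 + x)
(-1619682 + C(1404)) + 2279267 = (-1619682 + (-281 + 1404)) + 2279267 = (-1619682 + 1123) + 2279267 = -1618559 + 2279267 = 660708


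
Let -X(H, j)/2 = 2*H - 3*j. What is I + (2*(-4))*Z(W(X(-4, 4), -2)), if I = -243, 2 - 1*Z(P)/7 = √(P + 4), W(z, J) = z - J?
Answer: -355 + 56*√46 ≈ 24.810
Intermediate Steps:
X(H, j) = -4*H + 6*j (X(H, j) = -2*(2*H - 3*j) = -2*(-3*j + 2*H) = -4*H + 6*j)
Z(P) = 14 - 7*√(4 + P) (Z(P) = 14 - 7*√(P + 4) = 14 - 7*√(4 + P))
I + (2*(-4))*Z(W(X(-4, 4), -2)) = -243 + (2*(-4))*(14 - 7*√(4 + ((-4*(-4) + 6*4) - 1*(-2)))) = -243 - 8*(14 - 7*√(4 + ((16 + 24) + 2))) = -243 - 8*(14 - 7*√(4 + (40 + 2))) = -243 - 8*(14 - 7*√(4 + 42)) = -243 - 8*(14 - 7*√46) = -243 + (-112 + 56*√46) = -355 + 56*√46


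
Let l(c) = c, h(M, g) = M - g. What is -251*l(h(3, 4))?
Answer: 251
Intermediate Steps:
-251*l(h(3, 4)) = -251*(3 - 1*4) = -251*(3 - 4) = -251*(-1) = 251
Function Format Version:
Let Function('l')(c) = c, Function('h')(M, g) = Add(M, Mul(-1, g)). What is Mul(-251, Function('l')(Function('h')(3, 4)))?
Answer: 251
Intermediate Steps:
Mul(-251, Function('l')(Function('h')(3, 4))) = Mul(-251, Add(3, Mul(-1, 4))) = Mul(-251, Add(3, -4)) = Mul(-251, -1) = 251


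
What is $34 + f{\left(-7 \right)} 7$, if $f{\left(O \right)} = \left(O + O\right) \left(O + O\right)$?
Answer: $1406$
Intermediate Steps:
$f{\left(O \right)} = 4 O^{2}$ ($f{\left(O \right)} = 2 O 2 O = 4 O^{2}$)
$34 + f{\left(-7 \right)} 7 = 34 + 4 \left(-7\right)^{2} \cdot 7 = 34 + 4 \cdot 49 \cdot 7 = 34 + 196 \cdot 7 = 34 + 1372 = 1406$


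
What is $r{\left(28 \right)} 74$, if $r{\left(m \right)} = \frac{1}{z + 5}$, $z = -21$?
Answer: $- \frac{37}{8} \approx -4.625$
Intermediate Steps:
$r{\left(m \right)} = - \frac{1}{16}$ ($r{\left(m \right)} = \frac{1}{-21 + 5} = \frac{1}{-16} = - \frac{1}{16}$)
$r{\left(28 \right)} 74 = \left(- \frac{1}{16}\right) 74 = - \frac{37}{8}$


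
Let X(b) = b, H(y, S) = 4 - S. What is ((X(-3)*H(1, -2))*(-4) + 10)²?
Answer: 6724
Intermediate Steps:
((X(-3)*H(1, -2))*(-4) + 10)² = (-3*(4 - 1*(-2))*(-4) + 10)² = (-3*(4 + 2)*(-4) + 10)² = (-3*6*(-4) + 10)² = (-18*(-4) + 10)² = (72 + 10)² = 82² = 6724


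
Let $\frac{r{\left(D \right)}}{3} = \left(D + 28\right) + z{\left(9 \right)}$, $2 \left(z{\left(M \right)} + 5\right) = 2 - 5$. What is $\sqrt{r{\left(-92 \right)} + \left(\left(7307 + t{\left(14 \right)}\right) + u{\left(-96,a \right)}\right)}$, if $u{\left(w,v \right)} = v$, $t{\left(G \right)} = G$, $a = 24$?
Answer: $\frac{\sqrt{28534}}{2} \approx 84.46$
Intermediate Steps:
$z{\left(M \right)} = - \frac{13}{2}$ ($z{\left(M \right)} = -5 + \frac{2 - 5}{2} = -5 + \frac{1}{2} \left(-3\right) = -5 - \frac{3}{2} = - \frac{13}{2}$)
$r{\left(D \right)} = \frac{129}{2} + 3 D$ ($r{\left(D \right)} = 3 \left(\left(D + 28\right) - \frac{13}{2}\right) = 3 \left(\left(28 + D\right) - \frac{13}{2}\right) = 3 \left(\frac{43}{2} + D\right) = \frac{129}{2} + 3 D$)
$\sqrt{r{\left(-92 \right)} + \left(\left(7307 + t{\left(14 \right)}\right) + u{\left(-96,a \right)}\right)} = \sqrt{\left(\frac{129}{2} + 3 \left(-92\right)\right) + \left(\left(7307 + 14\right) + 24\right)} = \sqrt{\left(\frac{129}{2} - 276\right) + \left(7321 + 24\right)} = \sqrt{- \frac{423}{2} + 7345} = \sqrt{\frac{14267}{2}} = \frac{\sqrt{28534}}{2}$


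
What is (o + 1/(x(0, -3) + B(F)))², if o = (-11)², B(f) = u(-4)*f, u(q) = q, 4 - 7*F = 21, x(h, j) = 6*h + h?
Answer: 67815225/4624 ≈ 14666.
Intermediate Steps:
x(h, j) = 7*h
F = -17/7 (F = 4/7 - ⅐*21 = 4/7 - 3 = -17/7 ≈ -2.4286)
B(f) = -4*f
o = 121
(o + 1/(x(0, -3) + B(F)))² = (121 + 1/(7*0 - 4*(-17/7)))² = (121 + 1/(0 + 68/7))² = (121 + 1/(68/7))² = (121 + 7/68)² = (8235/68)² = 67815225/4624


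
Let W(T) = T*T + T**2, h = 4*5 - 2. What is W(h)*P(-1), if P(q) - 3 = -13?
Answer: -6480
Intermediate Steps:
P(q) = -10 (P(q) = 3 - 13 = -10)
h = 18 (h = 20 - 2 = 18)
W(T) = 2*T**2 (W(T) = T**2 + T**2 = 2*T**2)
W(h)*P(-1) = (2*18**2)*(-10) = (2*324)*(-10) = 648*(-10) = -6480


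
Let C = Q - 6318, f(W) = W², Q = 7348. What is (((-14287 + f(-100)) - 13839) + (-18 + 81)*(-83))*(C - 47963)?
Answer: 1096120215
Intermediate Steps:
C = 1030 (C = 7348 - 6318 = 1030)
(((-14287 + f(-100)) - 13839) + (-18 + 81)*(-83))*(C - 47963) = (((-14287 + (-100)²) - 13839) + (-18 + 81)*(-83))*(1030 - 47963) = (((-14287 + 10000) - 13839) + 63*(-83))*(-46933) = ((-4287 - 13839) - 5229)*(-46933) = (-18126 - 5229)*(-46933) = -23355*(-46933) = 1096120215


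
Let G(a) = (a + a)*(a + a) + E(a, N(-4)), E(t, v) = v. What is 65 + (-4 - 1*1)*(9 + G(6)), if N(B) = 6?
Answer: -730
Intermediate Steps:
G(a) = 6 + 4*a**2 (G(a) = (a + a)*(a + a) + 6 = (2*a)*(2*a) + 6 = 4*a**2 + 6 = 6 + 4*a**2)
65 + (-4 - 1*1)*(9 + G(6)) = 65 + (-4 - 1*1)*(9 + (6 + 4*6**2)) = 65 + (-4 - 1)*(9 + (6 + 4*36)) = 65 - 5*(9 + (6 + 144)) = 65 - 5*(9 + 150) = 65 - 5*159 = 65 - 795 = -730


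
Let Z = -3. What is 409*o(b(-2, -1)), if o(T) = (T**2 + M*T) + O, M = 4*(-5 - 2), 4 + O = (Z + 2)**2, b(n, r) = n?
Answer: 23313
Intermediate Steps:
O = -3 (O = -4 + (-3 + 2)**2 = -4 + (-1)**2 = -4 + 1 = -3)
M = -28 (M = 4*(-7) = -28)
o(T) = -3 + T**2 - 28*T (o(T) = (T**2 - 28*T) - 3 = -3 + T**2 - 28*T)
409*o(b(-2, -1)) = 409*(-3 + (-2)**2 - 28*(-2)) = 409*(-3 + 4 + 56) = 409*57 = 23313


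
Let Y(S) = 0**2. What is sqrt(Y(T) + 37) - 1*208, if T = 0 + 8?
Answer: -208 + sqrt(37) ≈ -201.92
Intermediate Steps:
T = 8
Y(S) = 0
sqrt(Y(T) + 37) - 1*208 = sqrt(0 + 37) - 1*208 = sqrt(37) - 208 = -208 + sqrt(37)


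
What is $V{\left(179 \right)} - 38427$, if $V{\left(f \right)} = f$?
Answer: $-38248$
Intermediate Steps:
$V{\left(179 \right)} - 38427 = 179 - 38427 = -38248$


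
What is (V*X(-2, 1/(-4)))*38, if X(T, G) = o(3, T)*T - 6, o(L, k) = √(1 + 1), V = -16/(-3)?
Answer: -1216 - 1216*√2/3 ≈ -1789.2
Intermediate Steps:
V = 16/3 (V = -16*(-⅓) = 16/3 ≈ 5.3333)
o(L, k) = √2
X(T, G) = -6 + T*√2 (X(T, G) = √2*T - 6 = T*√2 - 6 = -6 + T*√2)
(V*X(-2, 1/(-4)))*38 = (16*(-6 - 2*√2)/3)*38 = (-32 - 32*√2/3)*38 = -1216 - 1216*√2/3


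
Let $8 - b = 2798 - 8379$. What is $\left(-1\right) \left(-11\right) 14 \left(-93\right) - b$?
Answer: $-19911$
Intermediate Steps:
$b = 5589$ ($b = 8 - \left(2798 - 8379\right) = 8 - -5581 = 8 + 5581 = 5589$)
$\left(-1\right) \left(-11\right) 14 \left(-93\right) - b = \left(-1\right) \left(-11\right) 14 \left(-93\right) - 5589 = 11 \cdot 14 \left(-93\right) - 5589 = 154 \left(-93\right) - 5589 = -14322 - 5589 = -19911$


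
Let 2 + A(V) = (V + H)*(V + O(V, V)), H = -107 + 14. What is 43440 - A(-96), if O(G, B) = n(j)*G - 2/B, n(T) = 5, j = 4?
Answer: -1046689/16 ≈ -65418.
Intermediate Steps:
O(G, B) = -2/B + 5*G (O(G, B) = 5*G - 2/B = -2/B + 5*G)
H = -93
A(V) = -2 + (-93 + V)*(-2/V + 6*V) (A(V) = -2 + (V - 93)*(V + (-2/V + 5*V)) = -2 + (-93 + V)*(-2/V + 6*V))
43440 - A(-96) = 43440 - (-4 - 558*(-96) + 6*(-96)**2 + 186/(-96)) = 43440 - (-4 + 53568 + 6*9216 + 186*(-1/96)) = 43440 - (-4 + 53568 + 55296 - 31/16) = 43440 - 1*1741729/16 = 43440 - 1741729/16 = -1046689/16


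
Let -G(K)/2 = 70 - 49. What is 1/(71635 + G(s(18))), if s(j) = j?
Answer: 1/71593 ≈ 1.3968e-5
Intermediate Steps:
G(K) = -42 (G(K) = -2*(70 - 49) = -2*21 = -42)
1/(71635 + G(s(18))) = 1/(71635 - 42) = 1/71593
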